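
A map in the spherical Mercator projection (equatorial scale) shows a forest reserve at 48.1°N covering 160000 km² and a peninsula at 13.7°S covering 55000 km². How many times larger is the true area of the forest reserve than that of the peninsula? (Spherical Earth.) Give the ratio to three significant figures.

1.37

On Mercator the areal scale is sec²φ, so true area = apparent × cos²φ.
True area of forest reserve: 160000 × cos²(48.1°) = 160000 × 0.4460 = 71360 km².
True area of peninsula: 55000 × cos²(13.7°) = 55000 × 0.9439 = 51910 km².
Ratio = 71360 / 51910 ≈ 1.37.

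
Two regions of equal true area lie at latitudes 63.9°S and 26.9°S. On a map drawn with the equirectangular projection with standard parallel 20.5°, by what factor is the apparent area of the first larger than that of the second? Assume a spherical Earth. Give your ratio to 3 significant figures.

With standard parallel φ₀ = 20.5°, the equirectangular projection gives x = Rλ cos φ₀, y = Rφ, so h = 1 and k = cos 20.5° / cos φ.
Areal scale at 63.9°: h·k = 1.000 × 2.129 = 2.129.
Areal scale at 26.9°: h·k = 1.000 × 1.050 = 1.050.
Ratio = 2.129/1.050 ≈ 2.03.

2.03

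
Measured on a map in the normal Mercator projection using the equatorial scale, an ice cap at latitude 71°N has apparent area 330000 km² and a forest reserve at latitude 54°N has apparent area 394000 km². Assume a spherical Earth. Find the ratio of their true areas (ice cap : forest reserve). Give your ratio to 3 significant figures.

0.257

Since Mercator area scale is 1/cos²φ, the true area equals the apparent area multiplied by cos²φ.
True area of ice cap: 330000 × cos²(71°) = 330000 × 0.1060 = 34980 km².
True area of forest reserve: 394000 × cos²(54°) = 394000 × 0.3455 = 136100 km².
Ratio = 34980 / 136100 ≈ 0.257.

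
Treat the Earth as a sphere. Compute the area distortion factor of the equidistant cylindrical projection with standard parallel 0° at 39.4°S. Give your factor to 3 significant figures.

1.29

In the plate carrée (x = Rλ, y = Rφ), meridians are true-scale (h = 1) and parallels are stretched by k = sec φ.
Areal scale = h·k = 1 × sec φ; at 39.4°, h = 1.000, k = 1.294, so h·k = 1.294.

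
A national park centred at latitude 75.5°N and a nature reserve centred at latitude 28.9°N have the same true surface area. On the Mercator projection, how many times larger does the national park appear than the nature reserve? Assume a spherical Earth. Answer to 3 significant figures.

On Mercator, area is exaggerated by sec²φ = 1/cos²φ.
At 75.5°: sec²(75.5°) = 1/0.2504² = 15.95.
At 28.9°: sec²(28.9°) = 1/0.8755² = 1.305.
Ratio = 15.95/1.305 = cos²(28.9°)/cos²(75.5°) ≈ 12.2.

12.2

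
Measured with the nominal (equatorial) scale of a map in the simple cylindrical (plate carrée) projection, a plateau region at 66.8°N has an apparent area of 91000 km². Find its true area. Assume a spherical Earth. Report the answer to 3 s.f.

35800 km²

For the equirectangular projection with φ₀ = 0 (plate carrée), h = 1 along meridians and k = sec φ along parallels.
Areal scale = h·k = 1 × sec φ; at 66.8°, h = 1.000, k = 2.538, so h·k = 2.538.
True area = apparent / (areal scale) = 91000 / 2.538 ≈ 35800 km².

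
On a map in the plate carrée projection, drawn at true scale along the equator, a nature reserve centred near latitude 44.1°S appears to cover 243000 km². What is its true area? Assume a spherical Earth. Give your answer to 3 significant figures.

In the plate carrée (x = Rλ, y = Rφ), meridians are true-scale (h = 1) and parallels are stretched by k = sec φ.
Areal scale = h·k = 1 × sec φ; at 44.1°, h = 1.000, k = 1.393, so h·k = 1.393.
True area = apparent / (areal scale) = 243000 / 1.393 ≈ 175000 km².

175000 km²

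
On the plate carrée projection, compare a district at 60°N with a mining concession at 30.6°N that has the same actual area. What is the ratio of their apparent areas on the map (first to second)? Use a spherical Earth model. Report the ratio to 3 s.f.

For the equirectangular projection with φ₀ = 0 (plate carrée), h = 1 along meridians and k = sec φ along parallels.
Areal scale at 60°: h·k = 1.000 × 2.000 = 2.000.
Areal scale at 30.6°: h·k = 1.000 × 1.162 = 1.162.
Ratio = 2.000/1.162 ≈ 1.72.

1.72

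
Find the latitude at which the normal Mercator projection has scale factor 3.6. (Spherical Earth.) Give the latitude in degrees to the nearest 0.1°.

Mercator scale is k = sec φ = 1/cos φ.
1/cos φ = 3.6  ⇒  cos φ = 0.2778  ⇒  φ = arccos(0.2778) ≈ 73.9°.

73.9°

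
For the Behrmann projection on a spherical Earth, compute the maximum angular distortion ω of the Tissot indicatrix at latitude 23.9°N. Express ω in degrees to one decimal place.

6.2°

The Behrmann projection is cylindrical equal-area with φ₀ = 30°. Cylindrical equal-area (φ₀ = 30°): h = cos φ / cos 30° along meridians, k = cos 30° / cos φ along parallels; h·k = 1.
At 23.9°: h = 1.056, k = 0.9472; principal scales a = 1.056, b = 0.9472.
sin(ω/2) = (a − b)/(a + b) = 0.1084/2.003 = 0.05414, so ω = 2 arcsin(0.05414) ≈ 6.2°.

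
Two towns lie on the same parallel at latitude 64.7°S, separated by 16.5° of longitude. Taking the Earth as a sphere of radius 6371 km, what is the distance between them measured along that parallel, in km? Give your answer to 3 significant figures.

Arc length along a parallel = R cos φ · Δλ (with Δλ in radians).
= 6371 × cos 64.7° × (16.5° × π/180) = 6371 × 0.4274 × 0.2880 ≈ 784 km.

784 km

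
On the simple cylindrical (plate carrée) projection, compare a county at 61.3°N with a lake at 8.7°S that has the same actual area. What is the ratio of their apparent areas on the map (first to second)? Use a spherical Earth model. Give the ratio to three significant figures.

2.06

Plate carrée maps x = Rλ, y = Rφ. The meridian scale is h = 1 and the parallel scale is k = 1/cos φ = sec φ.
Areal scale at 61.3°: h·k = 1.000 × 2.082 = 2.082.
Areal scale at 8.7°: h·k = 1.000 × 1.012 = 1.012.
Ratio = 2.082/1.012 ≈ 2.06.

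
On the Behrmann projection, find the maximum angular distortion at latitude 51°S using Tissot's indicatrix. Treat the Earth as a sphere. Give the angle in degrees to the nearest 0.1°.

36.0°

Behrmann is a cylindrical equal-area projection with standard parallels at ±30°. A cylindrical equal-area projection with standard parallel φ₀ has meridian scale h = cos φ / cos φ₀ and parallel scale k = cos φ₀ / cos φ (so areas are preserved, h·k = 1).
At 51°: h = 0.7267, k = 1.376; principal scales a = 1.376, b = 0.7267.
sin(ω/2) = (a − b)/(a + b) = 0.6495/2.103 = 0.3089, so ω = 2 arcsin(0.3089) ≈ 36.0°.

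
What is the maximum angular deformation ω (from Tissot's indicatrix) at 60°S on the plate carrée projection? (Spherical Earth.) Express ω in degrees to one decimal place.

38.9°

For the equirectangular projection with φ₀ = 0 (plate carrée), h = 1 along meridians and k = sec φ along parallels.
At 60°: h = 1.000, k = 2.000; principal scales a = 2.000, b = 1.000.
sin(ω/2) = (a − b)/(a + b) = 1.0000/3.000 = 0.3333, so ω = 2 arcsin(0.3333) ≈ 38.9°.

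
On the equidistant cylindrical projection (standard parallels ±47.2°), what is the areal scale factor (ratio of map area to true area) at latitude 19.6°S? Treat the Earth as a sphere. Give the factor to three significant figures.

In the equirectangular projection with standard parallel φ₀ = 47.2° (x = Rλ cos φ₀, y = Rφ), meridians are true-scale (h = 1) and the parallel scale is k = cos φ₀ / cos φ.
Areal scale = h·k = 1 × cos φ₀ / cos φ; at 19.6°, h = 1.000, k = 0.7212, so h·k = 0.7212.

0.721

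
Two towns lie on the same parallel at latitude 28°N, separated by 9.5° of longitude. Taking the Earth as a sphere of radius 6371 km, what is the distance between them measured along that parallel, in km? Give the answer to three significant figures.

Arc length along a parallel = R cos φ · Δλ (with Δλ in radians).
= 6371 × cos 28° × (9.5° × π/180) = 6371 × 0.8829 × 0.1658 ≈ 933 km.

933 km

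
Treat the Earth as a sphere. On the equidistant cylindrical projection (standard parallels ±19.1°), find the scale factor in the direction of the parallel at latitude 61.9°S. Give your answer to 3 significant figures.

2.01

With standard parallel φ₀ = 19.1°, the equirectangular projection gives x = Rλ cos φ₀, y = Rφ, so h = 1 and k = cos 19.1° / cos φ.
k = cos 19.1° / cos 61.9° = 0.9449/0.4710 = 2.006.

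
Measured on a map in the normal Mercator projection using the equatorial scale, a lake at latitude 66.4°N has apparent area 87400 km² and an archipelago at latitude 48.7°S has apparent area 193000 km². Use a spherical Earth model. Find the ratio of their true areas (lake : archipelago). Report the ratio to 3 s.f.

0.167

Since Mercator area scale is 1/cos²φ, the true area equals the apparent area multiplied by cos²φ.
True area of lake: 87400 × cos²(66.4°) = 87400 × 0.1603 = 14010 km².
True area of archipelago: 193000 × cos²(48.7°) = 193000 × 0.4356 = 84070 km².
Ratio = 14010 / 84070 ≈ 0.167.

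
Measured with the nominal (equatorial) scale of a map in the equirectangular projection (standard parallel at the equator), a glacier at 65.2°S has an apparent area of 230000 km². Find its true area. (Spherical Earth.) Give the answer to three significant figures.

96500 km²

For the equirectangular projection with φ₀ = 0 (plate carrée), h = 1 along meridians and k = sec φ along parallels.
Areal scale = h·k = 1 × sec φ; at 65.2°, h = 1.000, k = 2.384, so h·k = 2.384.
True area = apparent / (areal scale) = 230000 / 2.384 ≈ 96500 km².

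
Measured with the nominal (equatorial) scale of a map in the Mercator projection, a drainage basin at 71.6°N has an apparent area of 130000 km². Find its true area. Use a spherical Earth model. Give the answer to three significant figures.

For Mercator, h = k = sec φ (a conformal cylindrical projection has a single point scale, 1/cos φ).
Areal scale = k² = sec²φ = 1/cos²(71.6°) = 1/0.3156² = 10.04.
True area = apparent / (areal scale) = 130000 / 10.04 ≈ 13000 km².

13000 km²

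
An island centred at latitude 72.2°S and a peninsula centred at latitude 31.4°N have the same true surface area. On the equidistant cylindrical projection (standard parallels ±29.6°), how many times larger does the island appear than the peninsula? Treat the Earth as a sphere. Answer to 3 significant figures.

2.79

In the equirectangular projection with standard parallel φ₀ = 29.6° (x = Rλ cos φ₀, y = Rφ), meridians are true-scale (h = 1) and the parallel scale is k = cos φ₀ / cos φ.
Areal scale at 72.2°: h·k = 1.000 × 2.844 = 2.844.
Areal scale at 31.4°: h·k = 1.000 × 1.019 = 1.019.
Ratio = 2.844/1.019 ≈ 2.79.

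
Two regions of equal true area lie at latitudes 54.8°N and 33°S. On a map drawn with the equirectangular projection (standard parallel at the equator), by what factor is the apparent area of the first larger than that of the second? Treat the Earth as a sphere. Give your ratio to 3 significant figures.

1.45

Plate carrée maps x = Rλ, y = Rφ. The meridian scale is h = 1 and the parallel scale is k = 1/cos φ = sec φ.
Areal scale at 54.8°: h·k = 1.000 × 1.735 = 1.735.
Areal scale at 33°: h·k = 1.000 × 1.192 = 1.192.
Ratio = 1.735/1.192 ≈ 1.45.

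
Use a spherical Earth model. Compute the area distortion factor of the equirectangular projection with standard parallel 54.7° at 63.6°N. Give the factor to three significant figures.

1.30

The equidistant cylindrical projection with φ₀ = 54.7° has h = 1 (meridians true) and k = cos φ₀ / cos φ along parallels.
Areal scale = h·k = 1 × cos φ₀ / cos φ; at 63.6°, h = 1.000, k = 1.300, so h·k = 1.300.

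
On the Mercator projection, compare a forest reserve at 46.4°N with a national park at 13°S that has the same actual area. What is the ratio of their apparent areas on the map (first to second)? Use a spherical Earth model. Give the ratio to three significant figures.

On Mercator, area is exaggerated by sec²φ = 1/cos²φ.
At 46.4°: sec²(46.4°) = 1/0.6896² = 2.103.
At 13°: sec²(13°) = 1/0.9744² = 1.053.
Ratio = 2.103/1.053 = cos²(13°)/cos²(46.4°) ≈ 2.00.

2.00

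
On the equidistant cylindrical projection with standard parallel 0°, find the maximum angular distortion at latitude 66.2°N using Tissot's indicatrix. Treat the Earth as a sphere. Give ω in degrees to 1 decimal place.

50.3°

For the equirectangular projection with φ₀ = 0 (plate carrée), h = 1 along meridians and k = sec φ along parallels.
At 66.2°: h = 1.000, k = 2.478; principal scales a = 2.478, b = 1.000.
sin(ω/2) = (a − b)/(a + b) = 1.478/3.478 = 0.4250, so ω = 2 arcsin(0.4250) ≈ 50.3°.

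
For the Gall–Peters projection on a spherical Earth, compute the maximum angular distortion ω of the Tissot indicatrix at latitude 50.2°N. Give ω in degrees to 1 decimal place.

Gall–Peters is a cylindrical equal-area projection with standard parallels at ±45°. For cylindrical equal-area with standard parallel φ₀, h = cos φ / cos φ₀ and k = cos φ₀ / cos φ, so h·k = 1.
At 50.2°: h = 0.9053, k = 1.105; principal scales a = 1.105, b = 0.9053.
sin(ω/2) = (a − b)/(a + b) = 0.1994/2.010 = 0.09921, so ω = 2 arcsin(0.09921) ≈ 11.4°.

11.4°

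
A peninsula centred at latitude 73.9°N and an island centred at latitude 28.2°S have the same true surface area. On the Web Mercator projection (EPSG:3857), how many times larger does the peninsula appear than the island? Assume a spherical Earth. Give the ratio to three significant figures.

10.1

Mercator is conformal with k = sec φ, so areal scale = k² = sec²φ.
At 73.9°: sec²(73.9°) = 1/0.2773² = 13.00.
At 28.2°: sec²(28.2°) = 1/0.8813² = 1.288.
Ratio = 13.00/1.288 = cos²(28.2°)/cos²(73.9°) ≈ 10.1.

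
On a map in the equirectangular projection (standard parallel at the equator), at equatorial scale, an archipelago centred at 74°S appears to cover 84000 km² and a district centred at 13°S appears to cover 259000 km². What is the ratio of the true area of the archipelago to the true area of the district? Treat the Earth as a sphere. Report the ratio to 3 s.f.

0.0917

On the plate carrée, areal scale = h·k = 1 × sec φ, so true area = apparent × cos φ.
True area of archipelago: 84000 × cos(74°) = 84000 × 0.2756 = 23150 km².
True area of district: 259000 × cos(13°) = 259000 × 0.9744 = 252400 km².
Ratio = 23150 / 252400 ≈ 0.0917.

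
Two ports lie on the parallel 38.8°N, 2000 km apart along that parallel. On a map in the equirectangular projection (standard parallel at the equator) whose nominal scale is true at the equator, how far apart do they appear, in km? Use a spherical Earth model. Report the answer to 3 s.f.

Plate carrée maps x = Rλ, y = Rφ. The meridian scale is h = 1 and the parallel scale is k = 1/cos φ = sec φ.
Along the parallel, k = sec 38.8° = 1/0.7793 = 1.283.
Map distance = 2000 × 1.283 ≈ 2570 km.

2570 km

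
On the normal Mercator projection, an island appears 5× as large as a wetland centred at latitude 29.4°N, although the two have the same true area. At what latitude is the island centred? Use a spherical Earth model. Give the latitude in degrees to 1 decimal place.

For equal true areas on Mercator, apparent areas scale as sec²φ, so the ratio is cos²φ₂ / cos²φ₁.
cos²φ₂ / cos²φ₁ = 5  ⇒  cos φ₁ = cos 29.4° / √5 = 0.8712/2.236 = 0.3896.
φ₁ = arccos(0.3896) ≈ 67.1°.

67.1°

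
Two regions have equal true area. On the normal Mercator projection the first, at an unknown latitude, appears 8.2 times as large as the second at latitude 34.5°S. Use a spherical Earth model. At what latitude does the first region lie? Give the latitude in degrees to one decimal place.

73.3°

On Mercator, (apparent₁)/(apparent₂) = sec²φ₁ / sec²φ₂ when true areas are equal.
cos²φ₂ / cos²φ₁ = 8.2  ⇒  cos φ₁ = cos 34.5° / √8.2 = 0.8241/2.864 = 0.2878.
φ₁ = arccos(0.2878) ≈ 73.3°.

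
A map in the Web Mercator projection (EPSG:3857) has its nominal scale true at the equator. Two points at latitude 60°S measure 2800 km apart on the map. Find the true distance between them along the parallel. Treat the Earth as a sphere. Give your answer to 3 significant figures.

1400 km

The Mercator projection is conformal; its linear scale factor is the same in every direction and equals sec φ = 1/cos φ.
Along the parallel at 60°, map distances are exaggerated by k = sec 60° = 2.000.
True distance = 2800 / 2.000 = 2800 × cos 60° ≈ 1400 km.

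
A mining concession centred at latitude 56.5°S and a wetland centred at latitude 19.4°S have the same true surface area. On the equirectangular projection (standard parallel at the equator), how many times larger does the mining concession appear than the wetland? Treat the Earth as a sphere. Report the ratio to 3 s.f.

1.71

In the plate carrée (x = Rλ, y = Rφ), meridians are true-scale (h = 1) and parallels are stretched by k = sec φ.
Areal scale at 56.5°: h·k = 1.000 × 1.812 = 1.812.
Areal scale at 19.4°: h·k = 1.000 × 1.060 = 1.060.
Ratio = 1.812/1.060 ≈ 1.71.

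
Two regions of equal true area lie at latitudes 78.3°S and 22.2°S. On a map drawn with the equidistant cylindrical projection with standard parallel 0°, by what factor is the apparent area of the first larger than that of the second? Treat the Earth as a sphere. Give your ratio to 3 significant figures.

Plate carrée maps x = Rλ, y = Rφ. The meridian scale is h = 1 and the parallel scale is k = 1/cos φ = sec φ.
Areal scale at 78.3°: h·k = 1.000 × 4.931 = 4.931.
Areal scale at 22.2°: h·k = 1.000 × 1.080 = 1.080.
Ratio = 4.931/1.080 ≈ 4.57.

4.57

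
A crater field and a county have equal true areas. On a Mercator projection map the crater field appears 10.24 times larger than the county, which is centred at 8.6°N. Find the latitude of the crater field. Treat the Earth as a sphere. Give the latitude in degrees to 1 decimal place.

For equal true areas on Mercator, apparent areas scale as sec²φ, so the ratio is cos²φ₂ / cos²φ₁.
cos²φ₂ / cos²φ₁ = 10.24  ⇒  cos φ₁ = cos 8.6° / √10.24 = 0.9888/3.200 = 0.3090.
φ₁ = arccos(0.3090) ≈ 72.0°.

72.0°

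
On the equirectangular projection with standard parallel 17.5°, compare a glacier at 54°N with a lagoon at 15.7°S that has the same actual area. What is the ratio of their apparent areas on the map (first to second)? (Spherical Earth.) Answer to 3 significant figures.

1.64

With standard parallel φ₀ = 17.5°, the equirectangular projection gives x = Rλ cos φ₀, y = Rφ, so h = 1 and k = cos 17.5° / cos φ.
Areal scale at 54°: h·k = 1.000 × 1.623 = 1.623.
Areal scale at 15.7°: h·k = 1.000 × 0.9907 = 0.9907.
Ratio = 1.623/0.9907 ≈ 1.64.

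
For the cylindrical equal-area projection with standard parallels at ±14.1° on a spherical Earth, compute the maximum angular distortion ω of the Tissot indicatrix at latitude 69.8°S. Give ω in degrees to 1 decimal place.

101.6°

Cylindrical equal-area (φ₀ = 14.1°): h = cos φ / cos 14.1° along meridians, k = cos 14.1° / cos φ along parallels; h·k = 1.
At 69.8°: h = 0.3560, k = 2.809; principal scales a = 2.809, b = 0.3560.
sin(ω/2) = (a − b)/(a + b) = 2.453/3.165 = 0.7750, so ω = 2 arcsin(0.7750) ≈ 101.6°.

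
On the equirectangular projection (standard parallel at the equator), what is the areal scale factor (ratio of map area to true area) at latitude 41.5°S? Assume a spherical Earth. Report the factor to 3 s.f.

1.34

For the equirectangular projection with φ₀ = 0 (plate carrée), h = 1 along meridians and k = sec φ along parallels.
Areal scale = h·k = 1 × sec φ; at 41.5°, h = 1.000, k = 1.335, so h·k = 1.335.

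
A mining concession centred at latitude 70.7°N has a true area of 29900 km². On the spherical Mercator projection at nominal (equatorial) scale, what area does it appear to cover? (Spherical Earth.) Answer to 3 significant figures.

Mercator is conformal, so the point scale is isotropic: h = k = sec φ = 1/cos φ.
Areal scale = k² = sec²φ = 1/cos²(70.7°) = 1/0.3305² = 9.154.
Apparent area = 29900 × 9.154 ≈ 274000 km².

274000 km²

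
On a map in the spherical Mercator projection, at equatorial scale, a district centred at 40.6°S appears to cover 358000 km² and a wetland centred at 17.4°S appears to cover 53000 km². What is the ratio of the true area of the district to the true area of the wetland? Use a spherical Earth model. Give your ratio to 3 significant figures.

4.28

Mercator's areal exaggeration is sec²φ; hence true area = (apparent area) · cos²φ.
True area of district: 358000 × cos²(40.6°) = 358000 × 0.5765 = 206400 km².
True area of wetland: 53000 × cos²(17.4°) = 53000 × 0.9106 = 48260 km².
Ratio = 206400 / 48260 ≈ 4.28.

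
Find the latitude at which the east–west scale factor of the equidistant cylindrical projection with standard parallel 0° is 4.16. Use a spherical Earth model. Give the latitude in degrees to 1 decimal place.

76.1°

Plate carrée: h = 1, k = sec φ along parallels.
sec φ = 4.16  ⇒  cos φ = 0.2404  ⇒  φ ≈ 76.1°.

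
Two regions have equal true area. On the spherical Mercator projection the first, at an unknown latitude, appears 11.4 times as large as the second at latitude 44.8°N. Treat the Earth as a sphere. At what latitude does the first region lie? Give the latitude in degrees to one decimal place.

77.9°

For equal true areas on Mercator, apparent areas scale as sec²φ, so the ratio is cos²φ₂ / cos²φ₁.
cos²φ₂ / cos²φ₁ = 11.4  ⇒  cos φ₁ = cos 44.8° / √11.4 = 0.7096/3.376 = 0.2102.
φ₁ = arccos(0.2102) ≈ 77.9°.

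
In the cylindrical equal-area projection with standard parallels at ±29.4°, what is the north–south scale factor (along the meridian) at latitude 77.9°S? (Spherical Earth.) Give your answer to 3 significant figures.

0.241

Cylindrical equal-area (φ₀ = 29.4°): h = cos φ / cos 29.4° along meridians, k = cos 29.4° / cos φ along parallels; h·k = 1.
h = cos 77.9° / cos 29.4° = 0.2096/0.8712 = 0.2406.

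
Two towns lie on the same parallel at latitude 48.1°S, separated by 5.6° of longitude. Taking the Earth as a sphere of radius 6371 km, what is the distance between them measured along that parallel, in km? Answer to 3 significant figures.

Arc length along a parallel = R cos φ · Δλ (with Δλ in radians).
= 6371 × cos 48.1° × (5.6° × π/180) = 6371 × 0.6678 × 0.09774 ≈ 416 km.

416 km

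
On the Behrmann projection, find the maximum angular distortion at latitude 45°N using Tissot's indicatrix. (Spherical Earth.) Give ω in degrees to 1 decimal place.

Behrmann is a cylindrical equal-area projection with standard parallels at ±30°. For cylindrical equal-area with standard parallel φ₀, h = cos φ / cos φ₀ and k = cos φ₀ / cos φ, so h·k = 1.
At 45°: h = 0.8165, k = 1.225; principal scales a = 1.225, b = 0.8165.
sin(ω/2) = (a − b)/(a + b) = 0.4082/2.041 = 0.2000, so ω = 2 arcsin(0.2000) ≈ 23.1°.

23.1°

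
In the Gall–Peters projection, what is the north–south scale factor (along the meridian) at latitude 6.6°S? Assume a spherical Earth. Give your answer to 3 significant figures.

1.40

Gall–Peters is a cylindrical equal-area projection with standard parallels at ±45°. For cylindrical equal-area with standard parallel φ₀, h = cos φ / cos φ₀ and k = cos φ₀ / cos φ, so h·k = 1.
h = cos 6.6° / cos 45° = 0.9934/0.7071 = 1.405.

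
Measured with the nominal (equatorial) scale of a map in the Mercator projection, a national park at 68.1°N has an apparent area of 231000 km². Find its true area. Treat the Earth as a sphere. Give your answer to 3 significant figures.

32100 km²

For Mercator, h = k = sec φ (a conformal cylindrical projection has a single point scale, 1/cos φ).
Areal scale = k² = sec²φ = 1/cos²(68.1°) = 1/0.3730² = 7.188.
True area = apparent / (areal scale) = 231000 / 7.188 ≈ 32100 km².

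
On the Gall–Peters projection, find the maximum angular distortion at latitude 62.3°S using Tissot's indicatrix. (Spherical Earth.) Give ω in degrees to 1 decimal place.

46.7°

Gall–Peters is a cylindrical equal-area projection with standard parallels at ±45°. A cylindrical equal-area projection with standard parallel φ₀ has meridian scale h = cos φ / cos φ₀ and parallel scale k = cos φ₀ / cos φ (so areas are preserved, h·k = 1).
At 62.3°: h = 0.6574, k = 1.521; principal scales a = 1.521, b = 0.6574.
sin(ω/2) = (a − b)/(a + b) = 0.8638/2.179 = 0.3965, so ω = 2 arcsin(0.3965) ≈ 46.7°.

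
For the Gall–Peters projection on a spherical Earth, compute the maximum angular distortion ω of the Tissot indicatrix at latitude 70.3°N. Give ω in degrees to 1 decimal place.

78.0°

Gall–Peters is a cylindrical equal-area projection with standard parallels at ±45°. A cylindrical equal-area projection with standard parallel φ₀ has meridian scale h = cos φ / cos φ₀ and parallel scale k = cos φ₀ / cos φ (so areas are preserved, h·k = 1).
At 70.3°: h = 0.4767, k = 2.098; principal scales a = 2.098, b = 0.4767.
sin(ω/2) = (a − b)/(a + b) = 1.621/2.574 = 0.6296, so ω = 2 arcsin(0.6296) ≈ 78.0°.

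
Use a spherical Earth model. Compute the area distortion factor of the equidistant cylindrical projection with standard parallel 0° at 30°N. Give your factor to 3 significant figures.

In the plate carrée (x = Rλ, y = Rφ), meridians are true-scale (h = 1) and parallels are stretched by k = sec φ.
Areal scale = h·k = 1 × sec φ; at 30°, h = 1.000, k = 1.155, so h·k = 1.155.

1.15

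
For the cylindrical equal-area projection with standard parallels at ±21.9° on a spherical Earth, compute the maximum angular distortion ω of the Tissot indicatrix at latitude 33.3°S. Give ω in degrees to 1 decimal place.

Cylindrical equal-area (φ₀ = 21.9°): h = cos φ / cos 21.9° along meridians, k = cos 21.9° / cos φ along parallels; h·k = 1.
At 33.3°: h = 0.9008, k = 1.110; principal scales a = 1.110, b = 0.9008.
sin(ω/2) = (a − b)/(a + b) = 0.2093/2.011 = 0.1041, so ω = 2 arcsin(0.1041) ≈ 11.9°.

11.9°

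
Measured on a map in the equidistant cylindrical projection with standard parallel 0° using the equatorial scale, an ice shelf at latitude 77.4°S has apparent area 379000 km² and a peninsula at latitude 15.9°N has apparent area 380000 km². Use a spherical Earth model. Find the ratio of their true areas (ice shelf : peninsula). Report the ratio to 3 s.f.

On the plate carrée, areal scale = h·k = 1 × sec φ, so true area = apparent × cos φ.
True area of ice shelf: 379000 × cos(77.4°) = 379000 × 0.2181 = 82680 km².
True area of peninsula: 380000 × cos(15.9°) = 380000 × 0.9617 = 365500 km².
Ratio = 82680 / 365500 ≈ 0.226.

0.226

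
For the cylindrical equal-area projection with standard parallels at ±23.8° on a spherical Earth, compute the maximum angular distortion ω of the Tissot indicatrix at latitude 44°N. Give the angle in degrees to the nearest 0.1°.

For cylindrical equal-area with standard parallel φ₀, h = cos φ / cos φ₀ and k = cos φ₀ / cos φ, so h·k = 1.
At 44°: h = 0.7862, k = 1.272; principal scales a = 1.272, b = 0.7862.
sin(ω/2) = (a − b)/(a + b) = 0.4857/2.058 = 0.2360, so ω = 2 arcsin(0.2360) ≈ 27.3°.

27.3°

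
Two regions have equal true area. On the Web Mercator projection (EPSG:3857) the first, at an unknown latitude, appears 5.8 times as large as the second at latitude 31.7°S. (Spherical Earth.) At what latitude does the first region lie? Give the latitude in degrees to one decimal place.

For equal true areas on Mercator, apparent areas scale as sec²φ, so the ratio is cos²φ₂ / cos²φ₁.
cos²φ₂ / cos²φ₁ = 5.8  ⇒  cos φ₁ = cos 31.7° / √5.8 = 0.8508/2.408 = 0.3533.
φ₁ = arccos(0.3533) ≈ 69.3°.

69.3°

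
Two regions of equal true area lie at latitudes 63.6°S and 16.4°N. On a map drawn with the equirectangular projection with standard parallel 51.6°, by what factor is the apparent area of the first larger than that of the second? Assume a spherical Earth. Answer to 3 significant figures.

2.16

The equidistant cylindrical projection with φ₀ = 51.6° has h = 1 (meridians true) and k = cos φ₀ / cos φ along parallels.
Areal scale at 63.6°: h·k = 1.000 × 1.397 = 1.397.
Areal scale at 16.4°: h·k = 1.000 × 0.6475 = 0.6475.
Ratio = 1.397/0.6475 ≈ 2.16.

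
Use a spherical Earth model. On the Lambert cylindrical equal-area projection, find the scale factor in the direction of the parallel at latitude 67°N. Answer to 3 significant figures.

The Lambert cylindrical equal-area projection is the cylindrical equal-area projection with its standard parallel at the equator (φ₀ = 0). Cylindrical equal-area (φ₀ = 0°): h = cos φ / cos 0° along meridians, k = cos 0° / cos φ along parallels; h·k = 1.
k = cos 0° / cos 67° = 1.000/0.3907 = 2.559.

2.56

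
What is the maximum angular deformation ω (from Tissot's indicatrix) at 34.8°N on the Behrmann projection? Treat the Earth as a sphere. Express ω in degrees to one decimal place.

Behrmann is a cylindrical equal-area projection with standard parallels at ±30°. For cylindrical equal-area with standard parallel φ₀, h = cos φ / cos φ₀ and k = cos φ₀ / cos φ, so h·k = 1.
At 34.8°: h = 0.9482, k = 1.055; principal scales a = 1.055, b = 0.9482.
sin(ω/2) = (a − b)/(a + b) = 0.1065/2.003 = 0.05316, so ω = 2 arcsin(0.05316) ≈ 6.1°.

6.1°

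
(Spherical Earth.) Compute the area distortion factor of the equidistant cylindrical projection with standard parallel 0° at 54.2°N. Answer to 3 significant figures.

1.71

Plate carrée maps x = Rλ, y = Rφ. The meridian scale is h = 1 and the parallel scale is k = 1/cos φ = sec φ.
Areal scale = h·k = 1 × sec φ; at 54.2°, h = 1.000, k = 1.710, so h·k = 1.710.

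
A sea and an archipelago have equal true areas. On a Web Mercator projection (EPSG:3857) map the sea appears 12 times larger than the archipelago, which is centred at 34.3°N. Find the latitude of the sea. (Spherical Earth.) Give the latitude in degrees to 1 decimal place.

Mercator areal scale is sec²φ, so apparent-area ratio = sec²φ₁ / sec²φ₂ = cos²φ₂ / cos²φ₁.
cos²φ₂ / cos²φ₁ = 12  ⇒  cos φ₁ = cos 34.3° / √12 = 0.8261/3.464 = 0.2385.
φ₁ = arccos(0.2385) ≈ 76.2°.

76.2°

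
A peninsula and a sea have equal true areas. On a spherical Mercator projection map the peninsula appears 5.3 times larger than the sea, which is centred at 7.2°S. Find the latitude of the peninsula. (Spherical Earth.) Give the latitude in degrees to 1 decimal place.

Mercator areal scale is sec²φ, so apparent-area ratio = sec²φ₁ / sec²φ₂ = cos²φ₂ / cos²φ₁.
cos²φ₂ / cos²φ₁ = 5.3  ⇒  cos φ₁ = cos 7.2° / √5.3 = 0.9921/2.302 = 0.4309.
φ₁ = arccos(0.4309) ≈ 64.5°.

64.5°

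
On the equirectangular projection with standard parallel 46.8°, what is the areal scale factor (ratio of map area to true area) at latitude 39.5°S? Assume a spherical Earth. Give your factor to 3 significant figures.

0.887

With standard parallel φ₀ = 46.8°, the equirectangular projection gives x = Rλ cos φ₀, y = Rφ, so h = 1 and k = cos 46.8° / cos φ.
Areal scale = h·k = 1 × cos φ₀ / cos φ; at 39.5°, h = 1.000, k = 0.8872, so h·k = 0.8872.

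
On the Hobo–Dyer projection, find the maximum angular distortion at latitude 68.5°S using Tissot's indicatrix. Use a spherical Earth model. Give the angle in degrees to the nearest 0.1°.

Hobo–Dyer is a cylindrical equal-area projection with standard parallels at ±37.5°. A cylindrical equal-area projection with standard parallel φ₀ has meridian scale h = cos φ / cos φ₀ and parallel scale k = cos φ₀ / cos φ (so areas are preserved, h·k = 1).
At 68.5°: h = 0.4620, k = 2.165; principal scales a = 2.165, b = 0.4620.
sin(ω/2) = (a − b)/(a + b) = 1.703/2.627 = 0.6482, so ω = 2 arcsin(0.6482) ≈ 80.8°.

80.8°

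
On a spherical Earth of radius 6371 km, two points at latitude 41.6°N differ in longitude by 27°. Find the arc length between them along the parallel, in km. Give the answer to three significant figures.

2250 km

Arc length along a parallel = R cos φ · Δλ (with Δλ in radians).
= 6371 × cos 41.6° × (27° × π/180) = 6371 × 0.7478 × 0.4712 ≈ 2250 km.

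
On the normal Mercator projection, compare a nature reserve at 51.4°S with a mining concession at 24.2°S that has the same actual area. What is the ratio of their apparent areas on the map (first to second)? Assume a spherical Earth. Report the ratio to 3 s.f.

2.14

On Mercator, area is exaggerated by sec²φ = 1/cos²φ.
At 51.4°: sec²(51.4°) = 1/0.6239² = 2.569.
At 24.2°: sec²(24.2°) = 1/0.9121² = 1.202.
Ratio = 2.569/1.202 = cos²(24.2°)/cos²(51.4°) ≈ 2.14.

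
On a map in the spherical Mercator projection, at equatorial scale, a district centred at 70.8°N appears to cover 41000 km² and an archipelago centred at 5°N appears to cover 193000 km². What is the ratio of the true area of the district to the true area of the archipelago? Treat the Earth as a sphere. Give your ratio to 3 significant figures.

Mercator's areal exaggeration is sec²φ; hence true area = (apparent area) · cos²φ.
True area of district: 41000 × cos²(70.8°) = 41000 × 0.1082 = 4434 km².
True area of archipelago: 193000 × cos²(5°) = 193000 × 0.9924 = 191500 km².
Ratio = 4434 / 191500 ≈ 0.0232.

0.0232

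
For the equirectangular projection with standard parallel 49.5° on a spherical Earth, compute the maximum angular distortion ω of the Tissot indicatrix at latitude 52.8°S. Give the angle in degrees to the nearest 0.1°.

With standard parallel φ₀ = 49.5°, the equirectangular projection gives x = Rλ cos φ₀, y = Rφ, so h = 1 and k = cos 49.5° / cos φ.
At 52.8°: h = 1.000, k = 1.074; principal scales a = 1.074, b = 1.000.
sin(ω/2) = (a − b)/(a + b) = 0.07418/2.074 = 0.03576, so ω = 2 arcsin(0.03576) ≈ 4.1°.

4.1°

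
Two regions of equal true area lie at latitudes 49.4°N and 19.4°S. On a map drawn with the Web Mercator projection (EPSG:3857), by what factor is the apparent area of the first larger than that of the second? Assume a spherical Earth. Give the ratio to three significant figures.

Mercator areal scale is sec²φ.
At 49.4°: sec²(49.4°) = 1/0.6508² = 2.361.
At 19.4°: sec²(19.4°) = 1/0.9432² = 1.124.
Ratio = 2.361/1.124 = cos²(19.4°)/cos²(49.4°) ≈ 2.10.

2.10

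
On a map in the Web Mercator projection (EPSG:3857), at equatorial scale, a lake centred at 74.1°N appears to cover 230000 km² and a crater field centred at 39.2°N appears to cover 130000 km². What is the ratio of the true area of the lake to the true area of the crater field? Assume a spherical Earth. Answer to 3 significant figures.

Since Mercator area scale is 1/cos²φ, the true area equals the apparent area multiplied by cos²φ.
True area of lake: 230000 × cos²(74.1°) = 230000 × 0.07505 = 17260 km².
True area of crater field: 130000 × cos²(39.2°) = 130000 × 0.6005 = 78070 km².
Ratio = 17260 / 78070 ≈ 0.221.

0.221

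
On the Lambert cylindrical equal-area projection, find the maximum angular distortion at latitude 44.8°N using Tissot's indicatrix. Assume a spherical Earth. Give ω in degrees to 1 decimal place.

The Lambert cylindrical equal-area projection is the cylindrical equal-area projection with its standard parallel at the equator (φ₀ = 0). A cylindrical equal-area projection with standard parallel φ₀ has meridian scale h = cos φ / cos φ₀ and parallel scale k = cos φ₀ / cos φ (so areas are preserved, h·k = 1).
At 44.8°: h = 0.7096, k = 1.409; principal scales a = 1.409, b = 0.7096.
sin(ω/2) = (a − b)/(a + b) = 0.6997/2.119 = 0.3302, so ω = 2 arcsin(0.3302) ≈ 38.6°.

38.6°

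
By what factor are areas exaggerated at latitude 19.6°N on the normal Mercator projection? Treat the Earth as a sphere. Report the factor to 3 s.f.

Mercator is conformal, so the point scale is isotropic: h = k = sec φ = 1/cos φ.
Areal scale = k² = sec²φ = 1/cos²(19.6°) = 1/0.9421² = 1.127.

1.13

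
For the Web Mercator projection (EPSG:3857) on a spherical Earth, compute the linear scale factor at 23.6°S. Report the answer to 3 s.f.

For Mercator, h = k = sec φ (a conformal cylindrical projection has a single point scale, 1/cos φ).
k = 1/cos 23.6° = 1/0.9164 = 1.091.

1.09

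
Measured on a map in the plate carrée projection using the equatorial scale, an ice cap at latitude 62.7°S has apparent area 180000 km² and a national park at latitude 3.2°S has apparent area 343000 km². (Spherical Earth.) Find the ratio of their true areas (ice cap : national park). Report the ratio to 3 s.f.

0.241

Plate carrée has h = 1 and k = sec φ, giving areal scale sec φ; true area = (apparent area) · cos φ.
True area of ice cap: 180000 × cos(62.7°) = 180000 × 0.4586 = 82560 km².
True area of national park: 343000 × cos(3.2°) = 343000 × 0.9984 = 342500 km².
Ratio = 82560 / 342500 ≈ 0.241.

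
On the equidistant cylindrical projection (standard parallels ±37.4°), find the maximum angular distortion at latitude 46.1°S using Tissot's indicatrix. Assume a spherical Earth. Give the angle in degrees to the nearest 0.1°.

7.8°

The equidistant cylindrical projection with φ₀ = 37.4° has h = 1 (meridians true) and k = cos φ₀ / cos φ along parallels.
At 46.1°: h = 1.000, k = 1.146; principal scales a = 1.146, b = 1.000.
sin(ω/2) = (a − b)/(a + b) = 0.1457/2.146 = 0.06789, so ω = 2 arcsin(0.06789) ≈ 7.8°.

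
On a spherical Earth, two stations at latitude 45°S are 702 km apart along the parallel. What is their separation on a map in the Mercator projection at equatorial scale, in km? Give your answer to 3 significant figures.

993 km

For Mercator, h = k = sec φ (a conformal cylindrical projection has a single point scale, 1/cos φ).
Along the parallel, k = sec 45° = 1/0.7071 = 1.414.
Map distance = 702 × 1.414 ≈ 993 km.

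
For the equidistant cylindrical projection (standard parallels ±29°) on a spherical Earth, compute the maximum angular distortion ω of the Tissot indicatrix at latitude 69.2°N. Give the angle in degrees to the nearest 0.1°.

In the equirectangular projection with standard parallel φ₀ = 29° (x = Rλ cos φ₀, y = Rφ), meridians are true-scale (h = 1) and the parallel scale is k = cos φ₀ / cos φ.
At 69.2°: h = 1.000, k = 2.463; principal scales a = 2.463, b = 1.000.
sin(ω/2) = (a − b)/(a + b) = 1.463/3.463 = 0.4225, so ω = 2 arcsin(0.4225) ≈ 50.0°.

50.0°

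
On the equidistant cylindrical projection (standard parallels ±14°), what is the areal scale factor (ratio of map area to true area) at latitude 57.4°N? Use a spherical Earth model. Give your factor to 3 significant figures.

1.80

In the equirectangular projection with standard parallel φ₀ = 14° (x = Rλ cos φ₀, y = Rφ), meridians are true-scale (h = 1) and the parallel scale is k = cos φ₀ / cos φ.
Areal scale = h·k = 1 × cos φ₀ / cos φ; at 57.4°, h = 1.000, k = 1.801, so h·k = 1.801.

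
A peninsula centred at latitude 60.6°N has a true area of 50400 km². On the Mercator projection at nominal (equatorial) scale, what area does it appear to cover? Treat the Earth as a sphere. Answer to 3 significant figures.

Mercator is conformal, so the point scale is isotropic: h = k = sec φ = 1/cos φ.
Areal scale = k² = sec²φ = 1/cos²(60.6°) = 1/0.4909² = 4.150.
Apparent area = 50400 × 4.150 ≈ 209000 km².

209000 km²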